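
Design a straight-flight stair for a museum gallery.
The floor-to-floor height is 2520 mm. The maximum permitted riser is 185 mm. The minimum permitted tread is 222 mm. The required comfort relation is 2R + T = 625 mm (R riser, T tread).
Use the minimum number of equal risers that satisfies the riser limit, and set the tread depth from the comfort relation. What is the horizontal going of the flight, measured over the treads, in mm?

2520 / 185 = 13.62, so 14 risers are needed.
R = 2520 ÷ 14 = 180 mm.
T = 625 − 2·180 = 265 mm, which satisfies the 222 mm minimum.
Going = (14 − 1) × 265 = 3445 mm.

3445 mm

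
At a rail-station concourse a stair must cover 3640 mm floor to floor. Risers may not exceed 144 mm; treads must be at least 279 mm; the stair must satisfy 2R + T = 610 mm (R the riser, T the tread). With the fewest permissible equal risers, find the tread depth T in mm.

330 mm

At most 144 each: 3640/144 = 25.28, giving 26 risers.
Each riser is 3640/26 = 140 mm (≤ 144 mm).
Tread T = 610 − 2 × 140 = 330 mm (≥ 279 mm).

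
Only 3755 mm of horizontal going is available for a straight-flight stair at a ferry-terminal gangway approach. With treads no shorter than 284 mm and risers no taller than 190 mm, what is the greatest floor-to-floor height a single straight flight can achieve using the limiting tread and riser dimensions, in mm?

3755 / 284 = 13.22, so 13 treads fit.
Risers = treads + 1 = 14.
Maximum height = 14 × 190 = 2660 mm.

2660 mm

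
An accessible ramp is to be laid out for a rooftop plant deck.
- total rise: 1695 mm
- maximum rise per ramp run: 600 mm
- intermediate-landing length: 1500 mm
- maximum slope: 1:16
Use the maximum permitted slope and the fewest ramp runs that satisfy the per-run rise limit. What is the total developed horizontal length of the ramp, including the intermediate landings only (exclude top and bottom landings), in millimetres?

30120 mm

At most 600 each: 1695/600 = 2.83, giving 3 ramp runs. That means 2 intermediate landings.
Horizontal run for 1695 mm of rise at 1:16 is 1695 × 16 = 27120 mm.
Intermediate landings: 2 × 1500 = 3000 mm.
Developed length = 27120 + 3000 = 30120 mm.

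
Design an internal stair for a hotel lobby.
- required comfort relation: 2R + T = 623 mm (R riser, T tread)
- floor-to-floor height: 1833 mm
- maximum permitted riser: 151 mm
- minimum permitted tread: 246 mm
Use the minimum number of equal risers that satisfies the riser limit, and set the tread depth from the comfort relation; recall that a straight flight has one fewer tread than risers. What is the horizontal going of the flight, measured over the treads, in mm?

4092 mm

1833 / 151 = 12.139 → round up to 13 risers.
Each riser is 1833/13 = 141 mm (≤ 151 mm).
From 2R + T = 623: T = 623 − 282 = 341 mm.
13 risers give 12 treads; going = 12 × 341 = 4092 mm.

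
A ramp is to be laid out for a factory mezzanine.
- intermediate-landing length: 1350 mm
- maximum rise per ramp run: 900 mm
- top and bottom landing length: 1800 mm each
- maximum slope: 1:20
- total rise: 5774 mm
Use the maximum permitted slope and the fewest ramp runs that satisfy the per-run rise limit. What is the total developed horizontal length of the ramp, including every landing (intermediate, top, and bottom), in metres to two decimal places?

5774 / 900 = 6.42, so 7 ramp runs are needed. That means 6 intermediate landings.
Ramp run (horizontal) at 1:20: 5774 × 20 = 115480 mm.
Intermediate landings: 6 × 1350 = 8100 mm.
Top and bottom landings: 2 × 1800 = 3600 mm.
Total = 115480 + 8100 + 3600 = 127180 mm.
= 127.18 m.

127.18 m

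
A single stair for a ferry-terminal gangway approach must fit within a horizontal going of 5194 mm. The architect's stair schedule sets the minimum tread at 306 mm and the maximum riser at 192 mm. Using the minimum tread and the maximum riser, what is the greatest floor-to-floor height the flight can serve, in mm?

Treads that fit: ⌊5194 / 306⌋ = 16.
Risers = treads + 1 = 17.
Maximum height = 17 × 192 = 3264 mm.

3264 mm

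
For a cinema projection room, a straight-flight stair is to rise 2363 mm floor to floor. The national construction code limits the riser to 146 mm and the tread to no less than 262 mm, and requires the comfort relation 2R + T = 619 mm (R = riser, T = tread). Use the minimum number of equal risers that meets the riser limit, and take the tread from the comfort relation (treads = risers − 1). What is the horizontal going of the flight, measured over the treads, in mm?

2363 / 146 = 16.185 → round up to 17 risers.
Each riser is 2363/17 = 139 mm (≤ 146 mm).
Tread T = 619 − 2 × 139 = 341 mm (≥ 262 mm).
Treads = 17 − 1 = 16; going = 16 × 341 = 5456 mm.

5456 mm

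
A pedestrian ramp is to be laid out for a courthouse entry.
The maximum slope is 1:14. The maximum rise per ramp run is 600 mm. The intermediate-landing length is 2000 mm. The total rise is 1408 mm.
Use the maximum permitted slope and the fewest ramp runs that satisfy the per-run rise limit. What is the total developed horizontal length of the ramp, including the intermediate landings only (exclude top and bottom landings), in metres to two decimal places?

23.71 m

At most 600 each: 1408/600 = 2.35, giving 3 ramp runs. That means 2 intermediate landings.
Ramp run (horizontal) at 1:14: 1408 × 14 = 19712 mm.
Intermediate landings: 2 × 2000 = 4000 mm.
Total developed length = 19712 + 4000 = 23712 mm.
= 23.71 m.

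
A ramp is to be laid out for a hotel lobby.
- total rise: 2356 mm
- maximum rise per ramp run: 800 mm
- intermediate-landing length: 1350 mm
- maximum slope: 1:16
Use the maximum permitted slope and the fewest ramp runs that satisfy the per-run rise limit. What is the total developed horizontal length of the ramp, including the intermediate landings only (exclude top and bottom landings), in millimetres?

40396 mm

⌈2356/800⌉ = 3 ramp runs. That means 2 intermediate landings.
Ramp run (horizontal) at 1:16: 2356 × 16 = 37696 mm.
2 intermediate landings contribute 2 × 1350 = 2700 mm.
Total developed length = 37696 + 2700 = 40396 mm.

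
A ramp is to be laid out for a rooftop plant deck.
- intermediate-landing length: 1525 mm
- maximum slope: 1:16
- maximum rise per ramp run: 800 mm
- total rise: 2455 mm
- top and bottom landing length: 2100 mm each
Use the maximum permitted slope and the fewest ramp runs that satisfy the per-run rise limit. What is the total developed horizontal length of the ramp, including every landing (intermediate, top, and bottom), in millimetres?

⌈2455/800⌉ = 4 ramp runs. That means 3 intermediate landings.
Horizontal run for 2455 mm of rise at 1:16 is 2455 × 16 = 39280 mm.
Intermediate landings: 3 × 1525 = 4575 mm.
Top and bottom landings: 2 × 2100 = 4200 mm.
Total = 39280 + 4575 + 4200 = 48055 mm.

48055 mm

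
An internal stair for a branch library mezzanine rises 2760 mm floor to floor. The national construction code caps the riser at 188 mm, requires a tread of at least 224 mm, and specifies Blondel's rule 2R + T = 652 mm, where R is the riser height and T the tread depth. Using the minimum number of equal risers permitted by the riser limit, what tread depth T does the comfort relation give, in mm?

284 mm

2760 / 188 = 14.68, so 15 risers are needed.
R = 2760 ÷ 15 = 184 mm.
T = 652 − 2·184 = 284 mm, which satisfies the 224 mm minimum.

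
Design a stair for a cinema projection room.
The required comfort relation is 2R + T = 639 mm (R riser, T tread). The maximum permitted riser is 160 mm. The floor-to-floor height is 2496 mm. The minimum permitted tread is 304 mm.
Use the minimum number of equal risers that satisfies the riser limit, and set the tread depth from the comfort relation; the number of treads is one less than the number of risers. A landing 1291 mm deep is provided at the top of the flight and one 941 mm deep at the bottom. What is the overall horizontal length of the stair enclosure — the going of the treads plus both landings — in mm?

At most 160 each: 2496/160 = 15.60, giving 16 risers.
Riser R = 2496 / 16 = 156 mm, within the 160 mm limit.
Tread T = 639 − 2 × 156 = 327 mm (≥ 304 mm).
Treads = 16 − 1 = 15; going = 15 × 327 = 4905 mm.
Enclosure = 4905 + 1291 + 941 = 7137 mm.

7137 mm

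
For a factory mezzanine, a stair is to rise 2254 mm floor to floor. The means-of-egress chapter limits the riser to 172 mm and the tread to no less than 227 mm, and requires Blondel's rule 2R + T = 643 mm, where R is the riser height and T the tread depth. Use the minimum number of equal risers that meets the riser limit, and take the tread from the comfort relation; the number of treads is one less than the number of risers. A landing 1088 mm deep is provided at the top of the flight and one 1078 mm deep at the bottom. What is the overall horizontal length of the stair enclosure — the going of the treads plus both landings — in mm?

6339 mm

2254 / 172 = 13.105 → round up to 14 risers.
R = 2254 ÷ 14 = 161 mm.
T = 643 − 2·161 = 321 mm, which satisfies the 227 mm minimum.
Going = (14 − 1) × 321 = 4173 mm.
Enclosure = 4173 + 1088 + 1078 = 6339 mm.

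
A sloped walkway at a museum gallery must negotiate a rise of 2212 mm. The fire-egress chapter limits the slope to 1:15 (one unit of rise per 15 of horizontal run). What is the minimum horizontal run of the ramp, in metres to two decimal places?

33.18 m

At 1:15 the run is 15 × 2212 = 33180 mm.
33180 mm = 33.18 m.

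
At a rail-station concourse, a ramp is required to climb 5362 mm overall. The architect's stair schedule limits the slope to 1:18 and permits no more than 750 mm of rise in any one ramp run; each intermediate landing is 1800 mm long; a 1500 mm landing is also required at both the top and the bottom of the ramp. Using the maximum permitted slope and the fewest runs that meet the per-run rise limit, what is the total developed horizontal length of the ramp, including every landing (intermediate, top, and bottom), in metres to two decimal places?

112.12 m

⌈5362/750⌉ = 8 ramp runs. That means 7 intermediate landings.
Horizontal run for 5362 mm of rise at 1:18 is 5362 × 18 = 96516 mm.
7 intermediate landings contribute 7 × 1800 = 12600 mm.
Top and bottom landings: 2 × 1500 = 3000 mm.
Total = 96516 + 12600 + 3000 = 112116 mm.
= 112.12 m.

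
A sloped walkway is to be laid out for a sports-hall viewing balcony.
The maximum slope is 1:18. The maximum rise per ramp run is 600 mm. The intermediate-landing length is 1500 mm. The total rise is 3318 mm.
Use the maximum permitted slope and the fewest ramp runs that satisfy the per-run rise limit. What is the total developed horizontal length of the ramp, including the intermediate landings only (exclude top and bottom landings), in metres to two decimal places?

3318 / 600 = 5.53, so 6 ramp runs are needed. That means 5 intermediate landings.
Horizontal run for 3318 mm of rise at 1:18 is 3318 × 18 = 59724 mm.
Intermediate landings: 5 × 1500 = 7500 mm.
Developed length = 59724 + 7500 = 67224 mm.
= 67.22 m.

67.22 m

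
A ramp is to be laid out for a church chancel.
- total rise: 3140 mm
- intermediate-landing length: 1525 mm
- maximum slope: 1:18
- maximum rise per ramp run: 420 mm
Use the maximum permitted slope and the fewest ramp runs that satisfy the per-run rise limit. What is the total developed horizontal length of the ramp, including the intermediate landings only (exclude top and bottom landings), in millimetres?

67195 mm

3140 / 420 = 7.48, so 8 ramp runs are needed. That means 7 intermediate landings.
Ramp run (horizontal) at 1:18: 3140 × 18 = 56520 mm.
7 intermediate landings contribute 7 × 1525 = 10675 mm.
Developed length = 56520 + 10675 = 67195 mm.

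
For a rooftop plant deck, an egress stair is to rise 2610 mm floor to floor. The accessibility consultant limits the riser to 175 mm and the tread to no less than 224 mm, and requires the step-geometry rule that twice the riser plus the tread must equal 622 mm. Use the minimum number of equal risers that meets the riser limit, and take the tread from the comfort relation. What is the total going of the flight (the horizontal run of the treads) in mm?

3836 mm

⌈2610/175⌉ = 15 risers.
Each riser is 2610/15 = 174 mm (≤ 175 mm).
Tread T = 622 − 2 × 174 = 274 mm (≥ 224 mm).
15 risers give 14 treads; going = 14 × 274 = 3836 mm.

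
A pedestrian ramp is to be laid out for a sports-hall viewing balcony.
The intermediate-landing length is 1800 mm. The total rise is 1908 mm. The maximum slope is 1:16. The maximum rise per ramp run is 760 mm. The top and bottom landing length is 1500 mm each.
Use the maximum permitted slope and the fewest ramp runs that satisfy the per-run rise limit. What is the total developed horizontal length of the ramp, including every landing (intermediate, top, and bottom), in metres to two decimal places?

37.13 m

⌈1908/760⌉ = 3 ramp runs. That means 2 intermediate landings.
Horizontal run for 1908 mm of rise at 1:16 is 1908 × 16 = 30528 mm.
Intermediate landings: 2 × 1800 = 3600 mm.
Top and bottom landings: 2 × 1500 = 3000 mm.
Total = 30528 + 3600 + 3000 = 37128 mm.
= 37.13 m.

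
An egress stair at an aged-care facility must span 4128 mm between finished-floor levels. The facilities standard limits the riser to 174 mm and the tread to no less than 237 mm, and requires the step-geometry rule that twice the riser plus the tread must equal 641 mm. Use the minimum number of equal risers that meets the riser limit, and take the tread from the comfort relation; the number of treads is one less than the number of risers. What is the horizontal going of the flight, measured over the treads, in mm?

6831 mm

4128 / 174 = 23.724 → round up to 24 risers.
Each riser is 4128/24 = 172 mm (≤ 174 mm).
T = 641 − 2·172 = 297 mm, which satisfies the 237 mm minimum.
24 risers give 23 treads; going = 23 × 297 = 6831 mm.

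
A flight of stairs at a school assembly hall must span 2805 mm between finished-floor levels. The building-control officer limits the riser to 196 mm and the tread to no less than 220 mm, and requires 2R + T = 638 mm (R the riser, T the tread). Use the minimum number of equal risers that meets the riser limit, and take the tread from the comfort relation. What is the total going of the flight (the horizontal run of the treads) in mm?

2805 / 196 = 14.31, so 15 risers are needed.
R = 2805 ÷ 15 = 187 mm.
From 2R + T = 638: T = 638 − 374 = 264 mm.
15 risers give 14 treads; going = 14 × 264 = 3696 mm.

3696 mm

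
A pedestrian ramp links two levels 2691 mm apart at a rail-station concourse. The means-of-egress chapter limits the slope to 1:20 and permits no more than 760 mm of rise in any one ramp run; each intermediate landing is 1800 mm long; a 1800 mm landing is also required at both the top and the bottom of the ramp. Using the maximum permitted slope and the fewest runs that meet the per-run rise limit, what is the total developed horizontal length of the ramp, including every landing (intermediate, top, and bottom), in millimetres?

At most 760 each: 2691/760 = 3.54, giving 4 ramp runs. That means 3 intermediate landings.
Horizontal run for 2691 mm of rise at 1:20 is 2691 × 20 = 53820 mm.
Intermediate landings: 3 × 1800 = 5400 mm.
Top and bottom landings: 2 × 1800 = 3600 mm.
Total = 53820 + 5400 + 3600 = 62820 mm.

62820 mm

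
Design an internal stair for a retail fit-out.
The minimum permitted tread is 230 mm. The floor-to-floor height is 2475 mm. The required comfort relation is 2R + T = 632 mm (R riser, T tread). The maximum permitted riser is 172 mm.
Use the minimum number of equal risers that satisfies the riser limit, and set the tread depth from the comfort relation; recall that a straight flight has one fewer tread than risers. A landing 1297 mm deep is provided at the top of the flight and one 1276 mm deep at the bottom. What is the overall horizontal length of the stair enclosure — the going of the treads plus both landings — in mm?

6801 mm

2475 / 172 = 14.390 → round up to 15 risers.
Each riser is 2475/15 = 165 mm (≤ 172 mm).
T = 632 − 2·165 = 302 mm, which satisfies the 230 mm minimum.
15 risers give 14 treads; going = 14 × 302 = 4228 mm.
Add landings: 4228 + 1297 + 1276 = 6801 mm.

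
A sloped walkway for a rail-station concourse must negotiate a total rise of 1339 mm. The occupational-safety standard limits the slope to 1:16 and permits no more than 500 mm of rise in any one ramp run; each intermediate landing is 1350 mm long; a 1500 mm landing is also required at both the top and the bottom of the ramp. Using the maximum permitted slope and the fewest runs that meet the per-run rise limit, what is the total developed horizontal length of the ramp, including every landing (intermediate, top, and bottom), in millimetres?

27124 mm

⌈1339/500⌉ = 3 ramp runs. That means 2 intermediate landings.
Ramp run (horizontal) at 1:16: 1339 × 16 = 21424 mm.
Intermediate landings: 2 × 1350 = 2700 mm.
Top and bottom landings: 2 × 1500 = 3000 mm.
Total = 21424 + 2700 + 3000 = 27124 mm.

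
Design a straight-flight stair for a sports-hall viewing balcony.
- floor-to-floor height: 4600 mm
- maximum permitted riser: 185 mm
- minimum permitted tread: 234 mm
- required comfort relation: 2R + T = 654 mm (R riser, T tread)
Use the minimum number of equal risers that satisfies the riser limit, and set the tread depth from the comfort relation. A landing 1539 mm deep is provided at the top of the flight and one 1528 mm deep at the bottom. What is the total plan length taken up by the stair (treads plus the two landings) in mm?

⌈4600/185⌉ = 25 risers.
Riser R = 4600 / 25 = 184 mm, within the 185 mm limit.
Tread T = 654 − 2 × 184 = 286 mm (≥ 234 mm).
Going = (25 − 1) × 286 = 6864 mm.
Add landings: 6864 + 1539 + 1528 = 9931 mm.

9931 mm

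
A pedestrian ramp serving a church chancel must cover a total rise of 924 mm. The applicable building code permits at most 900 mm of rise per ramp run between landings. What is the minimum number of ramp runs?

2 runs

924 / 900 = 1.03, so 2 ramp runs are needed.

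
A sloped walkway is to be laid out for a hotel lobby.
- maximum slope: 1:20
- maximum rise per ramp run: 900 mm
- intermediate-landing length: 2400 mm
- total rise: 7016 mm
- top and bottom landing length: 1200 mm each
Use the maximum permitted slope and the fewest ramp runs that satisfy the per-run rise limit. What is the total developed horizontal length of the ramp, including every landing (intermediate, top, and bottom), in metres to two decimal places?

At most 900 each: 7016/900 = 7.80, giving 8 ramp runs. That means 7 intermediate landings.
Horizontal run for 7016 mm of rise at 1:20 is 7016 × 20 = 140320 mm.
7 intermediate landings contribute 7 × 2400 = 16800 mm.
Top and bottom landings: 2 × 1200 = 2400 mm.
Total = 140320 + 16800 + 2400 = 159520 mm.
= 159.52 m.

159.52 m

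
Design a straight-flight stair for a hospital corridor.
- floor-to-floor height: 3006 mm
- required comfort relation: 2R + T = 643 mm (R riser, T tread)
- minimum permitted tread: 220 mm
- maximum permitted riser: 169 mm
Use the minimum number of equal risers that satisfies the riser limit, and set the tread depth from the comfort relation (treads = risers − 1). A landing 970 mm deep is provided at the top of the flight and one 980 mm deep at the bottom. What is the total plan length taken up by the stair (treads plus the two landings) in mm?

⌈3006/169⌉ = 18 risers.
Each riser is 3006/18 = 167 mm (≤ 169 mm).
From 2R + T = 643: T = 643 − 334 = 309 mm.
Going = (18 − 1) × 309 = 5253 mm.
Add landings: 5253 + 970 + 980 = 7203 mm.

7203 mm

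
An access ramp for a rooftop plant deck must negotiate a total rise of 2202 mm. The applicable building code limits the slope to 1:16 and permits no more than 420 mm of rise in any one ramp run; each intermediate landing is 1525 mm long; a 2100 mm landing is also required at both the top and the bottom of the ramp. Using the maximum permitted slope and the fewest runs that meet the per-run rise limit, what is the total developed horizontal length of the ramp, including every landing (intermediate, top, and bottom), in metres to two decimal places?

47.06 m

2202 / 420 = 5.24, so 6 ramp runs are needed. That means 5 intermediate landings.
Ramp run (horizontal) at 1:16: 2202 × 16 = 35232 mm.
5 intermediate landings contribute 5 × 1525 = 7625 mm.
Top and bottom landings: 2 × 2100 = 4200 mm.
Total = 35232 + 7625 + 4200 = 47057 mm.
= 47.06 m.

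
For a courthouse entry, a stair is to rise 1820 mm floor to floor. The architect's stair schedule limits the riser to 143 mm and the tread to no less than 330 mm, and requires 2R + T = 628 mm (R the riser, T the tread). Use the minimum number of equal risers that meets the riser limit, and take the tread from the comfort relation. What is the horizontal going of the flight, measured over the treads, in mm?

4176 mm

1820 / 143 = 12.727 → round up to 13 risers.
R = 1820 ÷ 13 = 140 mm.
T = 628 − 2·140 = 348 mm, which satisfies the 330 mm minimum.
Going = (13 − 1) × 348 = 4176 mm.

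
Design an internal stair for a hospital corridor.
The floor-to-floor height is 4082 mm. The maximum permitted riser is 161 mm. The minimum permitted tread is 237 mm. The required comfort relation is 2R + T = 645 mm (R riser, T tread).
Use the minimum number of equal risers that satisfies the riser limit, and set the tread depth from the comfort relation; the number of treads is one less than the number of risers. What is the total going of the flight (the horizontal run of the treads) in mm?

4082 / 161 = 25.35, so 26 risers are needed.
Riser R = 4082 / 26 = 157 mm, within the 161 mm limit.
Tread T = 645 − 2 × 157 = 331 mm (≥ 237 mm).
26 risers give 25 treads; going = 25 × 331 = 8275 mm.

8275 mm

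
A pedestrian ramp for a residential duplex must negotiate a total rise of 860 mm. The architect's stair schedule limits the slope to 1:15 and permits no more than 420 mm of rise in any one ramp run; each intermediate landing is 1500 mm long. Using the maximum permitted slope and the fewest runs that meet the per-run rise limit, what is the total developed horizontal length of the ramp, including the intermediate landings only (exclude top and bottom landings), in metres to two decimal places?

860 / 420 = 2.05, so 3 ramp runs are needed. That means 2 intermediate landings.
Ramp run (horizontal) at 1:15: 860 × 15 = 12900 mm.
2 intermediate landings contribute 2 × 1500 = 3000 mm.
Developed length = 12900 + 3000 = 15900 mm.
= 15.90 m.

15.90 m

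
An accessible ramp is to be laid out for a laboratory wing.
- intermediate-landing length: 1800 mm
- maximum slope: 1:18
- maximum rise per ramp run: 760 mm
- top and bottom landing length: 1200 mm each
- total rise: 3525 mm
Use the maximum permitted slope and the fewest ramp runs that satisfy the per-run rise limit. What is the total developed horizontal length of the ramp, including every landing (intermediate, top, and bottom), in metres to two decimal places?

73.05 m

⌈3525/760⌉ = 5 ramp runs. That means 4 intermediate landings.
Horizontal run for 3525 mm of rise at 1:18 is 3525 × 18 = 63450 mm.
Intermediate landings: 4 × 1800 = 7200 mm.
Top and bottom landings: 2 × 1200 = 2400 mm.
Total = 63450 + 7200 + 2400 = 73050 mm.
= 73.05 m.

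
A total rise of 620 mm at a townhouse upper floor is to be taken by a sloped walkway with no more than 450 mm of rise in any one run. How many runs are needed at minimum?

2 runs

⌈620/450⌉ = 2 ramp runs.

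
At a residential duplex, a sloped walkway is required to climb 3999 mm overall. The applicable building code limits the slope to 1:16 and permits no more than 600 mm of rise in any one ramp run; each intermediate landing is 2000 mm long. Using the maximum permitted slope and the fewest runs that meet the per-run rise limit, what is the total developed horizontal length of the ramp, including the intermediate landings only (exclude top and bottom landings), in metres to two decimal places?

At most 600 each: 3999/600 = 6.67, giving 7 ramp runs. That means 6 intermediate landings.
Ramp run (horizontal) at 1:16: 3999 × 16 = 63984 mm.
Intermediate landings: 6 × 2000 = 12000 mm.
Developed length = 63984 + 12000 = 75984 mm.
= 75.98 m.

75.98 m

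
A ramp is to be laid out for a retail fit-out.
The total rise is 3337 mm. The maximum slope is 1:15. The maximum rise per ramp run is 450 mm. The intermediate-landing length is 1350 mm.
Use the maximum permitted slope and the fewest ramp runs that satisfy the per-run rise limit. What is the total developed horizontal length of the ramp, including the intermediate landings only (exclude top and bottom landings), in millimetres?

⌈3337/450⌉ = 8 ramp runs. That means 7 intermediate landings.
Horizontal run for 3337 mm of rise at 1:15 is 3337 × 15 = 50055 mm.
7 intermediate landings contribute 7 × 1350 = 9450 mm.
Developed length = 50055 + 9450 = 59505 mm.

59505 mm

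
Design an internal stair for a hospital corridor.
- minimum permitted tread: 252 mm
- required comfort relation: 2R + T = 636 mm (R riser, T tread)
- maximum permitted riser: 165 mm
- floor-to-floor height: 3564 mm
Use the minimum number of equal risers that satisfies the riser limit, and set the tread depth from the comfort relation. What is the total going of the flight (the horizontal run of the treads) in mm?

6552 mm

⌈3564/165⌉ = 22 risers.
Each riser is 3564/22 = 162 mm (≤ 165 mm).
From 2R + T = 636: T = 636 − 324 = 312 mm.
Going = (22 − 1) × 312 = 6552 mm.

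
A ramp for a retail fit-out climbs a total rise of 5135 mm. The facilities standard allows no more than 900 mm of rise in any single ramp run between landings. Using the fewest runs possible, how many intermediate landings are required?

5 intermediate landings

5135 / 900 = 5.71, so 6 ramp runs are needed.
6 runs are separated by 5 intermediate landings.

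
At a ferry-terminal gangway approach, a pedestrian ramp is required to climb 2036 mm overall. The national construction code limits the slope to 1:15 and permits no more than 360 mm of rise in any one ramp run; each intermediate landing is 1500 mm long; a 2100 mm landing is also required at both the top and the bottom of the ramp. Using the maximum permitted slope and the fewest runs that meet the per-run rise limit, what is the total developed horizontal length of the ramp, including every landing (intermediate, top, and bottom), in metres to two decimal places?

At most 360 each: 2036/360 = 5.66, giving 6 ramp runs. That means 5 intermediate landings.
Ramp run (horizontal) at 1:15: 2036 × 15 = 30540 mm.
5 intermediate landings contribute 5 × 1500 = 7500 mm.
Top and bottom landings: 2 × 2100 = 4200 mm.
Total = 30540 + 7500 + 4200 = 42240 mm.
= 42.24 m.

42.24 m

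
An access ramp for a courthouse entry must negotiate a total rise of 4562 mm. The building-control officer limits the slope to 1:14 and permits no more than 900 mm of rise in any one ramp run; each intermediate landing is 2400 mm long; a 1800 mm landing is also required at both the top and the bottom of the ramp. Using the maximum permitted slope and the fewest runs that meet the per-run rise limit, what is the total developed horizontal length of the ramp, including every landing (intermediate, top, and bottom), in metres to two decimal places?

79.47 m

4562 / 900 = 5.07, so 6 ramp runs are needed. That means 5 intermediate landings.
Ramp run (horizontal) at 1:14: 4562 × 14 = 63868 mm.
Intermediate landings: 5 × 2400 = 12000 mm.
Top and bottom landings: 2 × 1800 = 3600 mm.
Total = 63868 + 12000 + 3600 = 79468 mm.
= 79.47 m.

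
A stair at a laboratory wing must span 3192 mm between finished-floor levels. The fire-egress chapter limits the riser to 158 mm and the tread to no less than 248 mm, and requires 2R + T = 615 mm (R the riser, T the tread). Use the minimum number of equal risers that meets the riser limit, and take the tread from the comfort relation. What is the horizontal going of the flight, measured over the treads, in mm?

⌈3192/158⌉ = 21 risers.
Riser R = 3192 / 21 = 152 mm, within the 158 mm limit.
Tread T = 615 − 2 × 152 = 311 mm (≥ 248 mm).
Treads = 21 − 1 = 20; going = 20 × 311 = 6220 mm.

6220 mm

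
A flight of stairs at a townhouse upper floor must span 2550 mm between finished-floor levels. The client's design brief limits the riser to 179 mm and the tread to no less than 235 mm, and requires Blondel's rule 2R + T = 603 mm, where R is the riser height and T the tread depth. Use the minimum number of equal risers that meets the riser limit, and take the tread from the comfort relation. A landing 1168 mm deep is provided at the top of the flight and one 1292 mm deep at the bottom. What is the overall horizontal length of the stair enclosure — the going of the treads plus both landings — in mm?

At most 179 each: 2550/179 = 14.25, giving 15 risers.
Riser R = 2550 / 15 = 170 mm, within the 179 mm limit.
T = 603 − 2·170 = 263 mm, which satisfies the 235 mm minimum.
Treads = 15 − 1 = 14; going = 14 × 263 = 3682 mm.
Add landings: 3682 + 1168 + 1292 = 6142 mm.

6142 mm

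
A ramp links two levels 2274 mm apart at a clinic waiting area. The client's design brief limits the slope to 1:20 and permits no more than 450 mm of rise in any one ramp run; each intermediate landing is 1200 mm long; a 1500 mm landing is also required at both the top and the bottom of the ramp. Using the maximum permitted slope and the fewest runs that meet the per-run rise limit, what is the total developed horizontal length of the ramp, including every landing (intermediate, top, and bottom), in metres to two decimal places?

54.48 m

At most 450 each: 2274/450 = 5.05, giving 6 ramp runs. That means 5 intermediate landings.
Ramp run (horizontal) at 1:20: 2274 × 20 = 45480 mm.
5 intermediate landings contribute 5 × 1200 = 6000 mm.
Top and bottom landings: 2 × 1500 = 3000 mm.
Total = 45480 + 6000 + 3000 = 54480 mm.
= 54.48 m.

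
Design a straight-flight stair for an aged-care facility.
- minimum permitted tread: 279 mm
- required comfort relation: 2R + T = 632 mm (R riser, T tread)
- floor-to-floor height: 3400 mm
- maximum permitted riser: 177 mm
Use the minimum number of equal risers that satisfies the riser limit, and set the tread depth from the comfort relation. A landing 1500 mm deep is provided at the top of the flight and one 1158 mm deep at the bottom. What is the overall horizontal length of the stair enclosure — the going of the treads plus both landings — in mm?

3400 / 177 = 19.21, so 20 risers are needed.
Riser R = 3400 / 20 = 170 mm, within the 177 mm limit.
T = 632 − 2·170 = 292 mm, which satisfies the 279 mm minimum.
Treads = 20 − 1 = 19; going = 19 × 292 = 5548 mm.
Enclosure = 5548 + 1500 + 1158 = 8206 mm.

8206 mm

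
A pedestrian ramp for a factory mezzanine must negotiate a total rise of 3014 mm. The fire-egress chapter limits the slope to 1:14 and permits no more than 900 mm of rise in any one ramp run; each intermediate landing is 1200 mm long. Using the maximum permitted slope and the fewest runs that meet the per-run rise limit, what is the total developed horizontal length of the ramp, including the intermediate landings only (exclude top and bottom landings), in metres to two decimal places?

3014 / 900 = 3.349 → round up to 4 ramp runs. That means 3 intermediate landings.
Horizontal run for 3014 mm of rise at 1:14 is 3014 × 14 = 42196 mm.
Intermediate landings: 3 × 1200 = 3600 mm.
Total developed length = 42196 + 3600 = 45796 mm.
= 45.80 m.

45.80 m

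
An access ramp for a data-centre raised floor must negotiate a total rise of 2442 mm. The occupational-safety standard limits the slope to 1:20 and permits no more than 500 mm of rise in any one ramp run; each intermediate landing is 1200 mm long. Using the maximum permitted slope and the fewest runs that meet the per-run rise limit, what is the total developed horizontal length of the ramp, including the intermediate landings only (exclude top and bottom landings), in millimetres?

53640 mm

⌈2442/500⌉ = 5 ramp runs. That means 4 intermediate landings.
Ramp run (horizontal) at 1:20: 2442 × 20 = 48840 mm.
Intermediate landings: 4 × 1200 = 4800 mm.
Developed length = 48840 + 4800 = 53640 mm.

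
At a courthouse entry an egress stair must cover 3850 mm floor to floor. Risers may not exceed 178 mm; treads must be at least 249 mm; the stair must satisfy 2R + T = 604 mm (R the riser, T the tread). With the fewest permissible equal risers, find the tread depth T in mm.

254 mm

3850 / 178 = 21.63, so 22 risers are needed.
R = 3850 ÷ 22 = 175 mm.
T = 604 − 2·175 = 254 mm, which satisfies the 249 mm minimum.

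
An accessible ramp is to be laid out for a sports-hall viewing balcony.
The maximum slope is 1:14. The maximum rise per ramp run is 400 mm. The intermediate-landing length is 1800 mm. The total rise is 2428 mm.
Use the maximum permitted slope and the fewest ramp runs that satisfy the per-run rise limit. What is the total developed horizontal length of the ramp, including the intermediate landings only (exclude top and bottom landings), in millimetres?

44792 mm

At most 400 each: 2428/400 = 6.07, giving 7 ramp runs. That means 6 intermediate landings.
Ramp run (horizontal) at 1:14: 2428 × 14 = 33992 mm.
6 intermediate landings contribute 6 × 1800 = 10800 mm.
Total developed length = 33992 + 10800 = 44792 mm.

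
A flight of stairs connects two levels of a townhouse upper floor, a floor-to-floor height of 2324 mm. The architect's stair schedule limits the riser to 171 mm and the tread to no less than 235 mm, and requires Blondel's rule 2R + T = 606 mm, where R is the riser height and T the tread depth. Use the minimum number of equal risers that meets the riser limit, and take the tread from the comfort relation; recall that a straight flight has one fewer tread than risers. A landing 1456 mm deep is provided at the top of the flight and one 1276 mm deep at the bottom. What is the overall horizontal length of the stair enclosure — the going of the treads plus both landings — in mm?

2324 / 171 = 13.59, so 14 risers are needed.
Riser R = 2324 / 14 = 166 mm, within the 171 mm limit.
From 2R + T = 606: T = 606 − 332 = 274 mm.
Going = (14 − 1) × 274 = 3562 mm.
Enclosure = 3562 + 1456 + 1276 = 6294 mm.

6294 mm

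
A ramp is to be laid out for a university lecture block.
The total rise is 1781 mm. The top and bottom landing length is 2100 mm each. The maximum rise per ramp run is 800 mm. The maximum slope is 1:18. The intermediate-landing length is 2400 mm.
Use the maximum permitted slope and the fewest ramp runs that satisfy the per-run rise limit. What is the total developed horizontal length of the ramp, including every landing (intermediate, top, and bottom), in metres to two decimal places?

41.06 m

1781 / 800 = 2.23, so 3 ramp runs are needed. That means 2 intermediate landings.
Ramp run (horizontal) at 1:18: 1781 × 18 = 32058 mm.
Intermediate landings: 2 × 2400 = 4800 mm.
Top and bottom landings: 2 × 2100 = 4200 mm.
Total = 32058 + 4800 + 4200 = 41058 mm.
= 41.06 m.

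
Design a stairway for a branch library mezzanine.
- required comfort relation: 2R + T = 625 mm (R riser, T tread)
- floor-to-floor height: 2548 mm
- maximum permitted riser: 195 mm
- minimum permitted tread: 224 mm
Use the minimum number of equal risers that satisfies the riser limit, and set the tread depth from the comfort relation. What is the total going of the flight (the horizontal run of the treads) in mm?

3393 mm

2548 / 195 = 13.07, so 14 risers are needed.
Riser R = 2548 / 14 = 182 mm, within the 195 mm limit.
From 2R + T = 625: T = 625 − 364 = 261 mm.
14 risers give 13 treads; going = 13 × 261 = 3393 mm.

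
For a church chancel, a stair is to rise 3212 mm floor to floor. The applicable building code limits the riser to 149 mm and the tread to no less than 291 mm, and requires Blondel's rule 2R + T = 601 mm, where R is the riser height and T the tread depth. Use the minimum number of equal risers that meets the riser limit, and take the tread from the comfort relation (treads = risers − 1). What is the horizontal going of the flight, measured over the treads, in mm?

6489 mm

3212 / 149 = 21.56, so 22 risers are needed.
R = 3212 ÷ 22 = 146 mm.
T = 601 − 2·146 = 309 mm, which satisfies the 291 mm minimum.
Treads = 22 − 1 = 21; going = 21 × 309 = 6489 mm.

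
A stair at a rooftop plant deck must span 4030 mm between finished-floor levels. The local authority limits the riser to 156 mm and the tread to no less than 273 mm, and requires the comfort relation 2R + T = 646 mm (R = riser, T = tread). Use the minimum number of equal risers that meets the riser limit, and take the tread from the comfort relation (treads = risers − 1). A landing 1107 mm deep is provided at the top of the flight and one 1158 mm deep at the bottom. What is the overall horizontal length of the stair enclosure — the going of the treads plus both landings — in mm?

10665 mm

⌈4030/156⌉ = 26 risers.
Each riser is 4030/26 = 155 mm (≤ 156 mm).
T = 646 − 2·155 = 336 mm, which satisfies the 273 mm minimum.
Treads = 26 − 1 = 25; going = 25 × 336 = 8400 mm.
Enclosure = 8400 + 1107 + 1158 = 10665 mm.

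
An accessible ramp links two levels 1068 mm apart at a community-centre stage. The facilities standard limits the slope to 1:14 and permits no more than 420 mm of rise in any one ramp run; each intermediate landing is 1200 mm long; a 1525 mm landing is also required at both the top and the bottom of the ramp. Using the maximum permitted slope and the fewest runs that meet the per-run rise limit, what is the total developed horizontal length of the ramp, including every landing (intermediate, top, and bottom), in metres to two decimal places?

20.40 m

⌈1068/420⌉ = 3 ramp runs. That means 2 intermediate landings.
Horizontal run for 1068 mm of rise at 1:14 is 1068 × 14 = 14952 mm.
Intermediate landings: 2 × 1200 = 2400 mm.
Top and bottom landings: 2 × 1525 = 3050 mm.
Total = 14952 + 2400 + 3050 = 20402 mm.
= 20.40 m.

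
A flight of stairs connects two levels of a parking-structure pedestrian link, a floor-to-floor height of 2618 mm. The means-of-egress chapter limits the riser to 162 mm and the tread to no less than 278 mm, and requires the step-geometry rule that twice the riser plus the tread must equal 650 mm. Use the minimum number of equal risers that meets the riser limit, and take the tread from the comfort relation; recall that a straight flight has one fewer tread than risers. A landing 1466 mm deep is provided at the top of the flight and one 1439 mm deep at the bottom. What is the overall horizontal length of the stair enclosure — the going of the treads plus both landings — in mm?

8377 mm

2618 / 162 = 16.16, so 17 risers are needed.
Riser R = 2618 / 17 = 154 mm, within the 162 mm limit.
Tread T = 650 − 2 × 154 = 342 mm (≥ 278 mm).
Treads = 17 − 1 = 16; going = 16 × 342 = 5472 mm.
Add landings: 5472 + 1466 + 1439 = 8377 mm.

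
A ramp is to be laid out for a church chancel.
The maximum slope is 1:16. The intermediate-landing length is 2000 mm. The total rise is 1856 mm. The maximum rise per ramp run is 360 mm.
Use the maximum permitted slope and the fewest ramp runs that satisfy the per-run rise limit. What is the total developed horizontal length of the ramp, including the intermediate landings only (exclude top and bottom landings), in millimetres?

39696 mm

1856 / 360 = 5.16, so 6 ramp runs are needed. That means 5 intermediate landings.
Horizontal run for 1856 mm of rise at 1:16 is 1856 × 16 = 29696 mm.
Intermediate landings: 5 × 2000 = 10000 mm.
Developed length = 29696 + 10000 = 39696 mm.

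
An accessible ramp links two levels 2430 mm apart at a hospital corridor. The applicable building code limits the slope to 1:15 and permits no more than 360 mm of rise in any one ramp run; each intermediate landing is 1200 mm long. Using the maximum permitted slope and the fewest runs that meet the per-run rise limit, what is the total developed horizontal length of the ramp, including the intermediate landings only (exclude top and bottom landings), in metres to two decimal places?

2430 / 360 = 6.750 → round up to 7 ramp runs. That means 6 intermediate landings.
Ramp run (horizontal) at 1:15: 2430 × 15 = 36450 mm.
Intermediate landings: 6 × 1200 = 7200 mm.
Total developed length = 36450 + 7200 = 43650 mm.
= 43.65 m.

43.65 m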